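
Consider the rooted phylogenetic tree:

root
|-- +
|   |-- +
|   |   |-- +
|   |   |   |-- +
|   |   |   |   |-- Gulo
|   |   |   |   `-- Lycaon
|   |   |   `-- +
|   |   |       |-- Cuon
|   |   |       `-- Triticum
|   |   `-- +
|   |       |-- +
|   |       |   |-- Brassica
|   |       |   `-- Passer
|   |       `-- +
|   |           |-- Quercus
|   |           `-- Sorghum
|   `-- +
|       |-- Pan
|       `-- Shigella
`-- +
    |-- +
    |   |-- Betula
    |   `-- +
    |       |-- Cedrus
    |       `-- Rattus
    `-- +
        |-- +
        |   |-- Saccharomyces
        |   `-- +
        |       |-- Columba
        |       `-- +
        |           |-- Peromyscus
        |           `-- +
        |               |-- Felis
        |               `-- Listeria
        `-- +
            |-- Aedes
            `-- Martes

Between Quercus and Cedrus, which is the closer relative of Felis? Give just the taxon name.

The MRCA of Felis and Cedrus subtends ((Betula,(Cedrus,Rattus)),((Saccharomyces,(Columba,(Peromyscus,(Felis,Listeria)))),(Aedes,Martes))) (10 taxa).
The MRCA of Felis and Quercus is the root, subtending the entire tree (20 taxa).
The first is nested inside the second, so Felis shares a more recent common ancestor with Cedrus.

Cedrus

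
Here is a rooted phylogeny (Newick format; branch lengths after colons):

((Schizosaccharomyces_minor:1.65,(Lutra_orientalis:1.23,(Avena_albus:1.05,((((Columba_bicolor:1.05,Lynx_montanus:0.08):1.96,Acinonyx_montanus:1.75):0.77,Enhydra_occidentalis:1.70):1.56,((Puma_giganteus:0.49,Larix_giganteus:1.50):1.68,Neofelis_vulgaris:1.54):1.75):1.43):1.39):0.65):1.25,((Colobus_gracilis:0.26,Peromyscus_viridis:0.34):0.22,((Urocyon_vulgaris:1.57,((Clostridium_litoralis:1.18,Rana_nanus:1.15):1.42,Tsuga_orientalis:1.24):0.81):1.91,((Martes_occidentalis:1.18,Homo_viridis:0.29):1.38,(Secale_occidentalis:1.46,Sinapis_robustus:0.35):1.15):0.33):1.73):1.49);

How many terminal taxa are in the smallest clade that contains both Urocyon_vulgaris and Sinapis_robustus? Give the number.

8

The MRCA of Urocyon_vulgaris and Sinapis_robustus is the node subtending ((Urocyon_vulgaris,((Clostridium_litoralis,Rana_nanus),Tsuga_orientalis)),((Martes_occidentalis,Homo_viridis),(Secale_occidentalis,Sinapis_robustus))).
That clade contains 8 terminal taxa: Clostridium_litoralis, Homo_viridis, Martes_occidentalis, Rana_nanus, Secale_occidentalis, Sinapis_robustus, Tsuga_orientalis, Urocyon_vulgaris.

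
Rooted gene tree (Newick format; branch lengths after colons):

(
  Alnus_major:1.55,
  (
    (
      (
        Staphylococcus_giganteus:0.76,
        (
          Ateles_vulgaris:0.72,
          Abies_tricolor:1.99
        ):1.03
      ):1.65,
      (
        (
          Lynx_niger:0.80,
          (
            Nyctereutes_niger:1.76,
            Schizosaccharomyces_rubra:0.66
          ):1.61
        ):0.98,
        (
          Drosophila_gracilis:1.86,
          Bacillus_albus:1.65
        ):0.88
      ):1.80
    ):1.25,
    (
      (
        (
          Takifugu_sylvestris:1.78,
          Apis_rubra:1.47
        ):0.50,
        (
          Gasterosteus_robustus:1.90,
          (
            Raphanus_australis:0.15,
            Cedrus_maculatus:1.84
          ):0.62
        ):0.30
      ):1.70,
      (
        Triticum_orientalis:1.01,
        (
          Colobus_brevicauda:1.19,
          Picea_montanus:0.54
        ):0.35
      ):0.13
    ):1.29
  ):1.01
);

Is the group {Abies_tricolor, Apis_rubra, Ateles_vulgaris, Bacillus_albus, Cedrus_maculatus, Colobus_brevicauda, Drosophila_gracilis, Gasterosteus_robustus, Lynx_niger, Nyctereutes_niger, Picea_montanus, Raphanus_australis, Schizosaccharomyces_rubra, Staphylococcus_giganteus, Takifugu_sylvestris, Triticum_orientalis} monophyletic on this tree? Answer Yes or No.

The most recent common ancestor of these taxa subtends (((Staphylococcus_giganteus,(Ateles_vulgaris,Abies_tricolor)),((Lynx_niger,(Nyctereutes_niger,Schizosaccharomyces_rubra)),(Drosophila_gracilis,Bacillus_albus))),(((Takifugu_sylvestris,Apis_rubra),(Gasterosteus_robustus,(Raphanus_australis,Cedrus_maculatus))),(Triticum_orientalis,(Colobus_brevicauda,Picea_montanus)))).
That clade has exactly 16 tips — every listed taxon and nothing else — so the group is monophyletic.

Yes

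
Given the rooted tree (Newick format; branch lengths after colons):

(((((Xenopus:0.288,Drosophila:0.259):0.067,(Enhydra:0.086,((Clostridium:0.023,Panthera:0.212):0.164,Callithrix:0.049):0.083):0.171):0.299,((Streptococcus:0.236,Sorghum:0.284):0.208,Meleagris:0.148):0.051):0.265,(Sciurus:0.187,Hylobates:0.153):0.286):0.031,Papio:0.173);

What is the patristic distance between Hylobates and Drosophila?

1.329

The path runs Hylobates → … → MRCA → … → Drosophila; the MRCA is the node subtending ((((Xenopus,Drosophila),(Enhydra,((Clostridium,Panthera),Callithrix))),((Streptococcus,Sorghum),Meleagris)),(Sciurus,Hylobates)).
Branch lengths along that path: 0.153 + 0.286 + 0.265 + 0.299 + 0.067 + 0.259 = 1.329.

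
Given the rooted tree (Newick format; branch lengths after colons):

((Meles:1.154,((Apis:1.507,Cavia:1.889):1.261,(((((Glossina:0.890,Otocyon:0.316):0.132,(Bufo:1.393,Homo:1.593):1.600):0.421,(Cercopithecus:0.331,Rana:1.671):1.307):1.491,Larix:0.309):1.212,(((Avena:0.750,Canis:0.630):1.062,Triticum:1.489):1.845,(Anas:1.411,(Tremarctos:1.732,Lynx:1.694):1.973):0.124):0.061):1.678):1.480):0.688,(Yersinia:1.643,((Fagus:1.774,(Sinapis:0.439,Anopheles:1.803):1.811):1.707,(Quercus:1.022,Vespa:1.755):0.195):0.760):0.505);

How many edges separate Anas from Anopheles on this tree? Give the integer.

11

The MRCA of Anas and Anopheles is the root of the tree.
From Anas up to that node: 6 branches. From Anopheles up to the same node: 5 branches. Total: 6 + 5 = 11.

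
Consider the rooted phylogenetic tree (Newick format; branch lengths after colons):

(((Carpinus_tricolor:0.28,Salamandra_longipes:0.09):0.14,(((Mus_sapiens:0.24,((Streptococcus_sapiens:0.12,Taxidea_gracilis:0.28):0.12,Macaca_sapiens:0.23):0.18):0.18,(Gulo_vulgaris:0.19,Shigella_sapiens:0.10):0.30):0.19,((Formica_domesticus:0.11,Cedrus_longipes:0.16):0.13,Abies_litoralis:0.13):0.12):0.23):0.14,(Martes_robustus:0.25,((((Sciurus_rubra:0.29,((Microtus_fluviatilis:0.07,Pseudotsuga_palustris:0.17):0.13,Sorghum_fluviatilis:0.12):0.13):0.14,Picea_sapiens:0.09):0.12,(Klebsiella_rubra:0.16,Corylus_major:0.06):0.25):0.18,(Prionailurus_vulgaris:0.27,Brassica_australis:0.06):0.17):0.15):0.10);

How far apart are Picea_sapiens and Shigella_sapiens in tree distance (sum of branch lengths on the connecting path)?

The path runs Picea_sapiens → … → MRCA → … → Shigella_sapiens; the MRCA is the root of the tree.
Branch lengths along that path: 0.09 + 0.12 + 0.18 + 0.15 + 0.10 + 0.14 + 0.23 + 0.19 + 0.30 + 0.10 = 1.60.

1.60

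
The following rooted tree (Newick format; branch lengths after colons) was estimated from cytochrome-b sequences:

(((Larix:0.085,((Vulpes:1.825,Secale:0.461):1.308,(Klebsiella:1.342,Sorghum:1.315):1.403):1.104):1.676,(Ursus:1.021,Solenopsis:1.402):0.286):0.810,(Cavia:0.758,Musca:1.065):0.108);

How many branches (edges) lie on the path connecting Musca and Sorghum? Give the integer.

7

The MRCA of Musca and Sorghum is the root of the tree.
From Musca up to that node: 2 branches. From Sorghum up to the same node: 5 branches. Total: 2 + 5 = 7.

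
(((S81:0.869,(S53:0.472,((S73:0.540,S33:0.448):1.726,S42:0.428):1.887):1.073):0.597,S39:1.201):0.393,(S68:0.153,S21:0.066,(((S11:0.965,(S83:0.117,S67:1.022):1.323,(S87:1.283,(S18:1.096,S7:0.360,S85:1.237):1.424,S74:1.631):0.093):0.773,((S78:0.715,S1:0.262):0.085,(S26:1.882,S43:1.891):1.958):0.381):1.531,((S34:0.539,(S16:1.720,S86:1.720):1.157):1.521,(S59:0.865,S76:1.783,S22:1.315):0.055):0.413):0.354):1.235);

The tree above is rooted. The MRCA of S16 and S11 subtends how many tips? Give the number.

18

The MRCA of S16 and S11 is the node subtending (((S11,(S83,S67),(S87,(S18,S7,S85),S74)),((S78,S1),(S26,S43))),((S34,(S16,S86)),(S59,S76,S22))).
That clade contains 18 terminal taxa: S1, S11, S16, S18, S22, S26, S34, S43, S59, S67, S7, S74, S76, S78, S83, S85, S86, S87.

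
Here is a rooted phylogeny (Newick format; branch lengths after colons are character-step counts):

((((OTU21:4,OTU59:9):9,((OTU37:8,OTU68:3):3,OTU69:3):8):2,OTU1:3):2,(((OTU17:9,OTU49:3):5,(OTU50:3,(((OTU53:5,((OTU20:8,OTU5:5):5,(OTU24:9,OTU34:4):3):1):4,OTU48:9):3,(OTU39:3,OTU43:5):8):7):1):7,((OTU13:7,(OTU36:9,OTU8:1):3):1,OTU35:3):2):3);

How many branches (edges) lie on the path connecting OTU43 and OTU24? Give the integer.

7

The MRCA of OTU43 and OTU24 is the node subtending (((OTU53,((OTU20,OTU5),(OTU24,OTU34))),OTU48),(OTU39,OTU43)).
From OTU43 up to that node: 2 branches. From OTU24 up to the same node: 5 branches. Total: 2 + 5 = 7.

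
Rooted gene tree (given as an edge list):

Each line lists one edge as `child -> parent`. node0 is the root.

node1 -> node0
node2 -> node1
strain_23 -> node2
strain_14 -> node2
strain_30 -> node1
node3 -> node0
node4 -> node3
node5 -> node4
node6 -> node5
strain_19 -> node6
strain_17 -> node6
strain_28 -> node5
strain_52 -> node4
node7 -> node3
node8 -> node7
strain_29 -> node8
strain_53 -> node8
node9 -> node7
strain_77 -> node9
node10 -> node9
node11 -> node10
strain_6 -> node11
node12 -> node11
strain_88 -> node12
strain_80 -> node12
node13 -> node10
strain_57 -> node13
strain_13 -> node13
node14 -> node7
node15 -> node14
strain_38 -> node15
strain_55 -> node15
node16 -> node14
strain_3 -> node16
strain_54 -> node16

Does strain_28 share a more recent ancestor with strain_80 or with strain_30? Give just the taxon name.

The MRCA of strain_28 and strain_80 subtends ((((strain_19,strain_17),strain_28),strain_52),((strain_29,strain_53),(strain_77,((strain_6,(strain_88,strain_80)),(strain_57,strain_13))),((strain_38,strain_55),(strain_3,strain_54)))) (16 taxa).
The MRCA of strain_28 and strain_30 is the root, subtending the entire tree (19 taxa).
The first is nested inside the second, so strain_28 shares a more recent common ancestor with strain_80.

strain_80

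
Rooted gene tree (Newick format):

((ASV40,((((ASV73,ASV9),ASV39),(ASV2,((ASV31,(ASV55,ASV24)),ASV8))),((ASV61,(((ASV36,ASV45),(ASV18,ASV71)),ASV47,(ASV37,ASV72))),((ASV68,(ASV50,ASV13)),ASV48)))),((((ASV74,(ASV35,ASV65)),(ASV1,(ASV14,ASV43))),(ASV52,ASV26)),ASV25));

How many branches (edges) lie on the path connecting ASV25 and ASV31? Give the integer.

9

The MRCA of ASV25 and ASV31 is the root of the tree.
From ASV25 up to that node: 2 branches. From ASV31 up to the same node: 7 branches. Total: 2 + 7 = 9.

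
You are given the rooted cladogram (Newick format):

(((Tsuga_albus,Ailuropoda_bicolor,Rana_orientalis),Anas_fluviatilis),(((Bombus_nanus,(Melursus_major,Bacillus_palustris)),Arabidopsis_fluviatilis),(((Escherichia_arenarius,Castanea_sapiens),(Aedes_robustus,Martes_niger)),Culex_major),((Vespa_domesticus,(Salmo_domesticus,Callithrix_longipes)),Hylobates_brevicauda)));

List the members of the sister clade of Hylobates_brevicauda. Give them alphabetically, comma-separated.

Callithrix_longipes, Salmo_domesticus, Vespa_domesticus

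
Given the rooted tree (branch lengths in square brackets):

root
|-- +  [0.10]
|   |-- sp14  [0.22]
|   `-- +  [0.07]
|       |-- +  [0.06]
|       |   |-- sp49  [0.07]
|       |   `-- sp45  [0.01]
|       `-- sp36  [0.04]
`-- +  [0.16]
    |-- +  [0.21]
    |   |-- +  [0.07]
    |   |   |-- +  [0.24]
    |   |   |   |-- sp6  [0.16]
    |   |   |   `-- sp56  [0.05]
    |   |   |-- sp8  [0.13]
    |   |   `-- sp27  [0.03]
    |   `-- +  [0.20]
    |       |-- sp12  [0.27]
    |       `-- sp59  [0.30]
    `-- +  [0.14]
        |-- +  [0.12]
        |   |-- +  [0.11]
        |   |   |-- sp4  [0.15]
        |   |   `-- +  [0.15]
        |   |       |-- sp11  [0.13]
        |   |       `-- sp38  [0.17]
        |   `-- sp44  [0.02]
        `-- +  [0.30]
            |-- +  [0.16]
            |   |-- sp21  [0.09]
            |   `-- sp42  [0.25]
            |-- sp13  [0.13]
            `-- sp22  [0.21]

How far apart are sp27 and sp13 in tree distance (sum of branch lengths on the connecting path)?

The path runs sp27 → … → MRCA → … → sp13; the MRCA is the node subtending ((((sp6,sp56),sp8,sp27),(sp12,sp59)),(((sp4,(sp11,sp38)),sp44),((sp21,sp42),sp13,sp22))).
Branch lengths along that path: 0.03 + 0.07 + 0.21 + 0.14 + 0.30 + 0.13 = 0.88.

0.88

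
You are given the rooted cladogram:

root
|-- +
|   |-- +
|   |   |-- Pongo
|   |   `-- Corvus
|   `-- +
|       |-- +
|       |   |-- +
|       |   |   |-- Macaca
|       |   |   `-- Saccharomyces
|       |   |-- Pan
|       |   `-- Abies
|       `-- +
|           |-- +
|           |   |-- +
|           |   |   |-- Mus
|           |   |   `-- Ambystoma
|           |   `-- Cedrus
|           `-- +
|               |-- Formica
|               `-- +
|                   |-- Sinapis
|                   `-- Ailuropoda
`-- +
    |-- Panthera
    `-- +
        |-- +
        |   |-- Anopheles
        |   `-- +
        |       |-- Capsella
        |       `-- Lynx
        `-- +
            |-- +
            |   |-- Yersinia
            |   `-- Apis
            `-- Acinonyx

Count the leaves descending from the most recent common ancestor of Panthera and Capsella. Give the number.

The MRCA of Panthera and Capsella is the node subtending (Panthera,((Anopheles,(Capsella,Lynx)),((Yersinia,Apis),Acinonyx))).
That clade contains 7 terminal taxa: Acinonyx, Anopheles, Apis, Capsella, Lynx, Panthera, Yersinia.

7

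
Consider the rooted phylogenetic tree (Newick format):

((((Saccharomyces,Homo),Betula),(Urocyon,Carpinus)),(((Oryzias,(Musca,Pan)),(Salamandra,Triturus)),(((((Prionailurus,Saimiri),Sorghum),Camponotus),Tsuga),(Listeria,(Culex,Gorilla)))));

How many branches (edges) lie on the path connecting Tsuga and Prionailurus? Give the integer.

5

The MRCA of Tsuga and Prionailurus is the node subtending ((((Prionailurus,Saimiri),Sorghum),Camponotus),Tsuga).
From Tsuga up to that node: 1 branch. From Prionailurus up to the same node: 4 branches. Total: 1 + 4 = 5.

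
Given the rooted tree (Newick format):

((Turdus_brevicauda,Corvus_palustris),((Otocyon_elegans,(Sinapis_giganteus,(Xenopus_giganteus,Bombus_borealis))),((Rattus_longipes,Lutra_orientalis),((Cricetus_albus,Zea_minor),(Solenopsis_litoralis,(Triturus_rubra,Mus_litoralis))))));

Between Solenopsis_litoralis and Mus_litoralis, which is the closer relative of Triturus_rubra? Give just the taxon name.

Mus_litoralis

The MRCA of Triturus_rubra and Mus_litoralis subtends (Triturus_rubra,Mus_litoralis) (2 taxa).
The MRCA of Triturus_rubra and Solenopsis_litoralis subtends (Solenopsis_litoralis,(Triturus_rubra,Mus_litoralis)) (3 taxa).
The first is nested inside the second, so Triturus_rubra shares a more recent common ancestor with Mus_litoralis.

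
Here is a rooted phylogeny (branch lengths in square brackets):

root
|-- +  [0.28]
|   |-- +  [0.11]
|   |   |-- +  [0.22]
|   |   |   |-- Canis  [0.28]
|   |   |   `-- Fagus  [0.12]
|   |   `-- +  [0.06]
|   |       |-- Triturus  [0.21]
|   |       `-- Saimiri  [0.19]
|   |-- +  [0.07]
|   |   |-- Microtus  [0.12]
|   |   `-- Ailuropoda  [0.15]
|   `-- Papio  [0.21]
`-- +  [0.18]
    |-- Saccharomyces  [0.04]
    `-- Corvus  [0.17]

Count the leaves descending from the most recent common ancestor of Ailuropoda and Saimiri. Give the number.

The MRCA of Ailuropoda and Saimiri is the node subtending (((Canis,Fagus),(Triturus,Saimiri)),(Microtus,Ailuropoda),Papio).
That clade contains 7 terminal taxa: Ailuropoda, Canis, Fagus, Microtus, Papio, Saimiri, Triturus.

7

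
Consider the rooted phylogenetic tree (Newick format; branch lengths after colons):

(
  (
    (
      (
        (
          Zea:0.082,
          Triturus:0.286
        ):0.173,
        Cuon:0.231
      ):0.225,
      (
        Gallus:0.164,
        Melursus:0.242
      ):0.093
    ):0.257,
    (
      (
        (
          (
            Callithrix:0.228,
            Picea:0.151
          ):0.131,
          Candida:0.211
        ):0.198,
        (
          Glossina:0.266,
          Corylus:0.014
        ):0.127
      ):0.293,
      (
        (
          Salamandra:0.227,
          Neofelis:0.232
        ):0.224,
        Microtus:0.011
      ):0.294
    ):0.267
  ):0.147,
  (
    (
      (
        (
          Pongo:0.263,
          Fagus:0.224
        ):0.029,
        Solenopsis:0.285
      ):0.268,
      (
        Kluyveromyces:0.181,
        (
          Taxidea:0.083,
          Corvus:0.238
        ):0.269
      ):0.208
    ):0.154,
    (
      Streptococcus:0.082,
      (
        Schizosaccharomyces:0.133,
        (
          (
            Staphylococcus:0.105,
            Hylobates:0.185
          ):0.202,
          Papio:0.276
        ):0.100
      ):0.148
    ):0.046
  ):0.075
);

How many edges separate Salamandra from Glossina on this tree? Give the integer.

The MRCA of Salamandra and Glossina is the node subtending ((((Callithrix,Picea),Candida),(Glossina,Corylus)),((Salamandra,Neofelis),Microtus)).
From Salamandra up to that node: 3 branches. From Glossina up to the same node: 3 branches. Total: 3 + 3 = 6.

6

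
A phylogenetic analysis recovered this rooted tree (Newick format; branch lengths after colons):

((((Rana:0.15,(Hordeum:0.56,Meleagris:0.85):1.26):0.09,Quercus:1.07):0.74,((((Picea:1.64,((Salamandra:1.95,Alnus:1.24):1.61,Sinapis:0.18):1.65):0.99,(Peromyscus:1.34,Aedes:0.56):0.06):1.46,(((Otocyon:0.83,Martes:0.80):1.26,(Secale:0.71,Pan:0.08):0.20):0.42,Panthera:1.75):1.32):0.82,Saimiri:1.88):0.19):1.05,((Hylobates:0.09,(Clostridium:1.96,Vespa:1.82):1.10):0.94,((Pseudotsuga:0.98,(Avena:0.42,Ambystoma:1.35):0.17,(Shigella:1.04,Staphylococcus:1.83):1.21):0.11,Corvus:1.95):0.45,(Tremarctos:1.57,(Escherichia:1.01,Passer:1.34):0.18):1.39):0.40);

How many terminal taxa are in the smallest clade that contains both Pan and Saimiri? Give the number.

12

The MRCA of Pan and Saimiri is the node subtending ((((Picea,((Salamandra,Alnus),Sinapis)),(Peromyscus,Aedes)),(((Otocyon,Martes),(Secale,Pan)),Panthera)),Saimiri).
That clade contains 12 terminal taxa: Aedes, Alnus, Martes, Otocyon, Pan, Panthera, Peromyscus, Picea, Saimiri, Salamandra, Secale, Sinapis.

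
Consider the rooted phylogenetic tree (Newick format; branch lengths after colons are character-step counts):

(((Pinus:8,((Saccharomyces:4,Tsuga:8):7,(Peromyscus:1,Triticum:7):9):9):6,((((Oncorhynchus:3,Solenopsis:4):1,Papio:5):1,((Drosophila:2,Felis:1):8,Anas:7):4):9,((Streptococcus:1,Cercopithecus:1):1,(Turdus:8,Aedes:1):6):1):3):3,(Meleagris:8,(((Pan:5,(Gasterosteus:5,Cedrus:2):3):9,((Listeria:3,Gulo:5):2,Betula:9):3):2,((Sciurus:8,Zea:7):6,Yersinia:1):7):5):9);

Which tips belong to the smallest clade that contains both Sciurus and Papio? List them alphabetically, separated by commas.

Tracing Sciurus: it sits inside (Sciurus,Zea).
Tracing Papio: it sits inside ((Oncorhynchus,Solenopsis),Papio).
The smallest clade enclosing both is the whole tree (their MRCA is the root), so the answer is all 25 tips in alphabetical order.

Aedes, Anas, Betula, Cedrus, Cercopithecus, Drosophila, Felis, Gasterosteus, Gulo, Listeria, Meleagris, Oncorhynchus, Pan, Papio, Peromyscus, Pinus, Saccharomyces, Sciurus, Solenopsis, Streptococcus, Triticum, Tsuga, Turdus, Yersinia, Zea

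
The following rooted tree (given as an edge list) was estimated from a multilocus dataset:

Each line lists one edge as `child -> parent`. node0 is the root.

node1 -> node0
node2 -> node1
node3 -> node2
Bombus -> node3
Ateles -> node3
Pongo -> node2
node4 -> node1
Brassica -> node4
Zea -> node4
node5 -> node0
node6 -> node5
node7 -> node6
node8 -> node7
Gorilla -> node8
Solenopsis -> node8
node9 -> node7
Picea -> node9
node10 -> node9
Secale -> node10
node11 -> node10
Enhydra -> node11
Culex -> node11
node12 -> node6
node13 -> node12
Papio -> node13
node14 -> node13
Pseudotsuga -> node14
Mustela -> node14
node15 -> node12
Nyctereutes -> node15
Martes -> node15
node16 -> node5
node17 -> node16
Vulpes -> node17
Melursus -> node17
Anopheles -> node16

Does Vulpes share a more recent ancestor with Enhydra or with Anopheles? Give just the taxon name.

Anopheles

The MRCA of Vulpes and Anopheles subtends ((Vulpes,Melursus),Anopheles) (3 taxa).
The MRCA of Vulpes and Enhydra subtends ((((Gorilla,Solenopsis),(Picea,(Secale,(Enhydra,Culex)))),((Papio,(Pseudotsuga,Mustela)),(Nyctereutes,Martes))),((Vulpes,Melursus),Anopheles)) (14 taxa).
The first is nested inside the second, so Vulpes shares a more recent common ancestor with Anopheles.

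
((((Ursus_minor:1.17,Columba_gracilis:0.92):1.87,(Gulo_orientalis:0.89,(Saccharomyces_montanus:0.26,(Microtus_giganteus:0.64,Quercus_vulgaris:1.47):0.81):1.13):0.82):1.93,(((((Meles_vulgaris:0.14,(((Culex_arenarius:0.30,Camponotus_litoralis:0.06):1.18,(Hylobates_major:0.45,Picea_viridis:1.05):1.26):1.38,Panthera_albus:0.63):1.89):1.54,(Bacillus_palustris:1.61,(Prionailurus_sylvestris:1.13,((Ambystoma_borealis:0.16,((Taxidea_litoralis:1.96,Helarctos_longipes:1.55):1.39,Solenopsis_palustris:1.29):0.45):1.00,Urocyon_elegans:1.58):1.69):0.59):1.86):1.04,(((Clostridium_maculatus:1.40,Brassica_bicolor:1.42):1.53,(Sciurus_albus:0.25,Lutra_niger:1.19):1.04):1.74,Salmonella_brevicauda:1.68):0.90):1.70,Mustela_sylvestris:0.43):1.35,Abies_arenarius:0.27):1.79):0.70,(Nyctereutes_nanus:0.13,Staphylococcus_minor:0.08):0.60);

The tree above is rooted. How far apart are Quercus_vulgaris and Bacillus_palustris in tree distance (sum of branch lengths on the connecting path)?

15.51

The path runs Quercus_vulgaris → … → MRCA → … → Bacillus_palustris; the MRCA is the node subtending (((Ursus_minor,Columba_gracilis),(Gulo_orientalis,(Saccharomyces_montanus,(Microtus_giganteus,Quercus_vulgaris)))),(((((Meles_vulgaris,(((Culex_arenarius,Camponotus_litoralis),(Hylobates_major,Picea_viridis)),Panthera_albus)),(Bacillus_palustris,(Prionailurus_sylvestris,((Ambystoma_borealis,((Taxidea_litoralis,Helarctos_longipes),Solenopsis_palustris)),Urocyon_elegans)))),(((Clostridium_maculatus,Brassica_bicolor),(Sciurus_albus,Lutra_niger)),Salmonella_brevicauda)),Mustela_sylvestris),Abies_arenarius)).
Branch lengths along that path: 1.47 + 0.81 + 1.13 + 0.82 + 1.93 + 1.79 + 1.35 + 1.70 + 1.04 + 1.86 + 1.61 = 15.51.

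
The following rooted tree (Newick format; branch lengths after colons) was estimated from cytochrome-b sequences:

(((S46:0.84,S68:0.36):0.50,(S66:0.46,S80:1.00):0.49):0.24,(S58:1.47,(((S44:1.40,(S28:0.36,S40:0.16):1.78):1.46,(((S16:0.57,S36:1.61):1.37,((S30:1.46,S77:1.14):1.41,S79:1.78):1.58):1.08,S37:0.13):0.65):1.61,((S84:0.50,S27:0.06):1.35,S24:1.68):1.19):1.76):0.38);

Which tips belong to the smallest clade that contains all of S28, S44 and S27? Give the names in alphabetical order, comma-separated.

S16, S24, S27, S28, S30, S36, S37, S40, S44, S77, S79, S84

Tracing S28: it sits inside (S28,S40).
Tracing S44: it sits inside (S44,(S28,S40)).
Tracing S27: it sits inside (S84,S27).
The smallest clade enclosing all 3 is (((S44,(S28,S40)),(((S16,S36),((S30,S77),S79)),S37)),((S84,S27),S24)); the answer is its 12 terminal taxa in alphabetical order.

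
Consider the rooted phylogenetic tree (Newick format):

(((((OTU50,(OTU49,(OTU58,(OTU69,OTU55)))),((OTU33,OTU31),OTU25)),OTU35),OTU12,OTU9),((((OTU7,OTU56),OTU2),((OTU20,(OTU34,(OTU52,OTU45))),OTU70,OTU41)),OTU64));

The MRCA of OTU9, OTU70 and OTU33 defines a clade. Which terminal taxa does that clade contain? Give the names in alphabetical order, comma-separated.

Tracing OTU9: it sits inside ((((OTU50,(OTU49,(OTU58,(OTU69,OTU55)))),((OTU33,OTU31),OTU25)),OTU35),OTU12,OTU9).
Tracing OTU70: it sits inside ((OTU20,(OTU34,(OTU52,OTU45))),OTU70,OTU41).
Tracing OTU33: it sits inside (OTU33,OTU31).
The smallest clade enclosing all 3 is the whole tree (their MRCA is the root), so the answer is all 21 tips in alphabetical order.

OTU12, OTU2, OTU20, OTU25, OTU31, OTU33, OTU34, OTU35, OTU41, OTU45, OTU49, OTU50, OTU52, OTU55, OTU56, OTU58, OTU64, OTU69, OTU7, OTU70, OTU9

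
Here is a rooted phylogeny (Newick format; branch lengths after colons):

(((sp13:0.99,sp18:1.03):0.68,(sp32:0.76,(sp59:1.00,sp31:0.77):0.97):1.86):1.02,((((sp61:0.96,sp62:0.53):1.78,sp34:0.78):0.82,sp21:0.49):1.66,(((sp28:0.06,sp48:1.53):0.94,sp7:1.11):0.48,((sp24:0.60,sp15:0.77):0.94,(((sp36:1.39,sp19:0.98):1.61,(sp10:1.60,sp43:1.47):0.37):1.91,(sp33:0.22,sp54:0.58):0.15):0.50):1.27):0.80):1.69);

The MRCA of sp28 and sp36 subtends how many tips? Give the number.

11

The MRCA of sp28 and sp36 is the node subtending (((sp28,sp48),sp7),((sp24,sp15),(((sp36,sp19),(sp10,sp43)),(sp33,sp54)))).
That clade contains 11 terminal taxa: sp10, sp15, sp19, sp24, sp28, sp33, sp36, sp43, sp48, sp54, sp7.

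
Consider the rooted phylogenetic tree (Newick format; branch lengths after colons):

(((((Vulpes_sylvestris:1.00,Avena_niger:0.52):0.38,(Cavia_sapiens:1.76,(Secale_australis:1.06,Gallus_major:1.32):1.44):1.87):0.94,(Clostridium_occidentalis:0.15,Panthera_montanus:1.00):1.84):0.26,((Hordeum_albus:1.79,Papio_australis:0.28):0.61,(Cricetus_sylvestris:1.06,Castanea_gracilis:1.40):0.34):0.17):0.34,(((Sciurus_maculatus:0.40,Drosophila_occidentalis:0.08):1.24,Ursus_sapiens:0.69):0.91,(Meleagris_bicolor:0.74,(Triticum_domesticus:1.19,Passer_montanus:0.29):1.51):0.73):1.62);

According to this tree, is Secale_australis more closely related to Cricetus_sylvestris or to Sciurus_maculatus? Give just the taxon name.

Cricetus_sylvestris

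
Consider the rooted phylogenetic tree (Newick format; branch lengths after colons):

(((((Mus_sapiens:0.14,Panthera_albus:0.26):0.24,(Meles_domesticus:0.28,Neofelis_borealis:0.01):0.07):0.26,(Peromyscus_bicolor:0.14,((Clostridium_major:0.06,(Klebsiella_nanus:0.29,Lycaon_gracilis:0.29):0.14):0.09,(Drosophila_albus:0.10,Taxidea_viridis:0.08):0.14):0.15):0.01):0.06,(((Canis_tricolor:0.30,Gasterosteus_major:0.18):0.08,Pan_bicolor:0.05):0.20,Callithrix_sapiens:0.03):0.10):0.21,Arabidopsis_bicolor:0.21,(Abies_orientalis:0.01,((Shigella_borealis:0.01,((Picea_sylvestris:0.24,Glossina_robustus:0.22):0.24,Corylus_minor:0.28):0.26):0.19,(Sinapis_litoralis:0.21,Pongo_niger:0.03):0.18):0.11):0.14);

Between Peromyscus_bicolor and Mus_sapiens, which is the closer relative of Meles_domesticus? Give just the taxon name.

Mus_sapiens

The MRCA of Meles_domesticus and Mus_sapiens subtends ((Mus_sapiens,Panthera_albus),(Meles_domesticus,Neofelis_borealis)) (4 taxa).
The MRCA of Meles_domesticus and Peromyscus_bicolor subtends (((Mus_sapiens,Panthera_albus),(Meles_domesticus,Neofelis_borealis)),(Peromyscus_bicolor,((Clostridium_major,(Klebsiella_nanus,Lycaon_gracilis)),(Drosophila_albus,Taxidea_viridis)))) (10 taxa).
The first is nested inside the second, so Meles_domesticus shares a more recent common ancestor with Mus_sapiens.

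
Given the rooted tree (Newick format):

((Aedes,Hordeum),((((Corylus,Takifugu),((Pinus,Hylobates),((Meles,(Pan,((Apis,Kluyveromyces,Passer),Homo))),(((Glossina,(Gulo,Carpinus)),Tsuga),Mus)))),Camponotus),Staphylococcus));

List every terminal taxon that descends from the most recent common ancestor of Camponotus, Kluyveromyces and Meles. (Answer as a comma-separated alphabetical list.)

Tracing Camponotus: it sits inside (((Corylus,Takifugu),((Pinus,Hylobates),((Meles,(Pan,((Apis,Kluyveromyces,Passer),Homo))),(((Glossina,(Gulo,Carpinus)),Tsuga),Mus)))),Camponotus).
Tracing Kluyveromyces: it sits inside (Apis,Kluyveromyces,Passer).
Tracing Meles: it sits inside (Meles,(Pan,((Apis,Kluyveromyces,Passer),Homo))).
The smallest clade enclosing all 3 is (((Corylus,Takifugu),((Pinus,Hylobates),((Meles,(Pan,((Apis,Kluyveromyces,Passer),Homo))),(((Glossina,(Gulo,Carpinus)),Tsuga),Mus)))),Camponotus); the answer is its 16 terminal taxa in alphabetical order.

Apis, Camponotus, Carpinus, Corylus, Glossina, Gulo, Homo, Hylobates, Kluyveromyces, Meles, Mus, Pan, Passer, Pinus, Takifugu, Tsuga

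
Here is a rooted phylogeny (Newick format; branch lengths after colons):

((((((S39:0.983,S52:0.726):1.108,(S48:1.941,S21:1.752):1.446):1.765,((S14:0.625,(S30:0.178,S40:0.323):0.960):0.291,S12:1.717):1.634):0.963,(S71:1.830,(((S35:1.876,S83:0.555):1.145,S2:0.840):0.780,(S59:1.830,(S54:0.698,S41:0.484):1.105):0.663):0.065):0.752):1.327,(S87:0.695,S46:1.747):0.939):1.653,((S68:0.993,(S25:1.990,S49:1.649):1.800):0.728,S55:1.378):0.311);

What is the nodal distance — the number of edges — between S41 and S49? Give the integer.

11

The MRCA of S41 and S49 is the root of the tree.
From S41 up to that node: 7 branches. From S49 up to the same node: 4 branches. Total: 7 + 4 = 11.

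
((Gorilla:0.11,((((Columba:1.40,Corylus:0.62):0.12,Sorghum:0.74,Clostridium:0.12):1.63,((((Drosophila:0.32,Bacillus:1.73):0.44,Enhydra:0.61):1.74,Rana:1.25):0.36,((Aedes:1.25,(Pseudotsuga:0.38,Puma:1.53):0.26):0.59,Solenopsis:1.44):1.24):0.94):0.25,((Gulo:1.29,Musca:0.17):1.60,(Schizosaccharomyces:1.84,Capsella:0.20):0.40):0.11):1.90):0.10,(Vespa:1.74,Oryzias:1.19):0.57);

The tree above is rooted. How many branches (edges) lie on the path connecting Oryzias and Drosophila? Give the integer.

The MRCA of Oryzias and Drosophila is the root of the tree.
From Oryzias up to that node: 2 branches. From Drosophila up to the same node: 8 branches. Total: 2 + 8 = 10.

10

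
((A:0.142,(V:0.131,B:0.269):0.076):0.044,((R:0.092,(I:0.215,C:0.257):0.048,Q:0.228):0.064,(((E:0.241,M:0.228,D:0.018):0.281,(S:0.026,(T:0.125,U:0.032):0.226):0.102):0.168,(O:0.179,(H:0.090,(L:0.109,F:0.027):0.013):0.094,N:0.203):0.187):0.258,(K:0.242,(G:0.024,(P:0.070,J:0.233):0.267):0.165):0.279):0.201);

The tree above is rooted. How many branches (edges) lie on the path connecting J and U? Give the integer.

The MRCA of J and U is the node subtending ((R,(I,C),Q),(((E,M,D),(S,(T,U))),(O,(H,(L,F)),N)),(K,(G,(P,J)))).
From J up to that node: 4 branches. From U up to the same node: 5 branches. Total: 4 + 5 = 9.

9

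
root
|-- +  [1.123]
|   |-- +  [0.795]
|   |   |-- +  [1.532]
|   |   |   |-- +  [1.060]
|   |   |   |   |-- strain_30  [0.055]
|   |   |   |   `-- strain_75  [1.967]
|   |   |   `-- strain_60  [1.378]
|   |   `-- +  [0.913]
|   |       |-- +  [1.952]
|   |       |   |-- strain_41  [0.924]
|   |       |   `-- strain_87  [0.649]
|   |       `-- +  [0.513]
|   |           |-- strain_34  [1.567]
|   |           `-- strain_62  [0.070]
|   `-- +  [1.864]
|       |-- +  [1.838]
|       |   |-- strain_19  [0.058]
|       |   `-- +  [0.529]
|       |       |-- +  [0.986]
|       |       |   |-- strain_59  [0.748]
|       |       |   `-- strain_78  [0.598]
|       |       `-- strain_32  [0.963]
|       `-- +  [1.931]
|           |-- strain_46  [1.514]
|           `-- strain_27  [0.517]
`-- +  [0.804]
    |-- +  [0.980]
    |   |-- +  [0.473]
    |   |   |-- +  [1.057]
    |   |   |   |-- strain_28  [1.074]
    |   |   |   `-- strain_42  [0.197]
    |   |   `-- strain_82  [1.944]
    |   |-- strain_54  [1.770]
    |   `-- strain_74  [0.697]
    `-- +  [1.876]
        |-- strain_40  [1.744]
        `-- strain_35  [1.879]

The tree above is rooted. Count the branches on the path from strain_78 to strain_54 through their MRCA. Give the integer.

9

The MRCA of strain_78 and strain_54 is the root of the tree.
From strain_78 up to that node: 6 branches. From strain_54 up to the same node: 3 branches. Total: 6 + 3 = 9.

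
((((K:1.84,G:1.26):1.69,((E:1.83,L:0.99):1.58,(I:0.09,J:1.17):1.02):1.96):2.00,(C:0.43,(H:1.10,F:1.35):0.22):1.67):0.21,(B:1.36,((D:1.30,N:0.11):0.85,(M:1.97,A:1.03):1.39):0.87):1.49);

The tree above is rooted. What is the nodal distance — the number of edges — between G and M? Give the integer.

The MRCA of G and M is the root of the tree.
From G up to that node: 4 branches. From M up to the same node: 4 branches. Total: 4 + 4 = 8.

8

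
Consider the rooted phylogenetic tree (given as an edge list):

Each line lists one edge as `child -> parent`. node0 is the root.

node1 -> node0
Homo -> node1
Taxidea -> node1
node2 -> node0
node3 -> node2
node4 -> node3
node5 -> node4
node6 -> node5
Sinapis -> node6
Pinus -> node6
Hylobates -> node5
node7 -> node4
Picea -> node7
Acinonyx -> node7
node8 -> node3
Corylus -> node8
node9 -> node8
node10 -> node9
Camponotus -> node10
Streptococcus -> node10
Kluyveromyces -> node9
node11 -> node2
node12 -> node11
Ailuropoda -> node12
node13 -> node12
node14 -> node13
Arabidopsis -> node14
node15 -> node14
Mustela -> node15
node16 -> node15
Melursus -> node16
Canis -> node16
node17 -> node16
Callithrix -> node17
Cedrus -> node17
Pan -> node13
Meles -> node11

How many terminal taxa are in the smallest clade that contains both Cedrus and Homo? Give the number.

20

The MRCA of Cedrus and Homo is the root, so the clade is the entire tree.
That clade contains 20 terminal taxa: Acinonyx, Ailuropoda, Arabidopsis, Callithrix, Camponotus, Canis, Cedrus, Corylus, Homo, Hylobates, Kluyveromyces, Meles, Melursus, Mustela, Pan, Picea, Pinus, Sinapis, Streptococcus, Taxidea.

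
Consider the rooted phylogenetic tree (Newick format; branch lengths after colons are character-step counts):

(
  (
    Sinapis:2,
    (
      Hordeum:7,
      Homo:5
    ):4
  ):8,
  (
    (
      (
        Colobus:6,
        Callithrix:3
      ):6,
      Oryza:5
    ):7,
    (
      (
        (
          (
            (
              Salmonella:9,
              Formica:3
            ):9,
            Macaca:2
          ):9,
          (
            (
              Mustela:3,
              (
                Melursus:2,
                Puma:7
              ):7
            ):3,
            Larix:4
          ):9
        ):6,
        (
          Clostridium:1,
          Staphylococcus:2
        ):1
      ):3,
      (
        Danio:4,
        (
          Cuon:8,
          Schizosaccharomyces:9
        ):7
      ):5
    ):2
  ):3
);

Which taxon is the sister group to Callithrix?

Callithrix attaches to the tree at the node subtending (Colobus,Callithrix).
The other lineage descending from that same node — the sister group — is the single tip Colobus.

Colobus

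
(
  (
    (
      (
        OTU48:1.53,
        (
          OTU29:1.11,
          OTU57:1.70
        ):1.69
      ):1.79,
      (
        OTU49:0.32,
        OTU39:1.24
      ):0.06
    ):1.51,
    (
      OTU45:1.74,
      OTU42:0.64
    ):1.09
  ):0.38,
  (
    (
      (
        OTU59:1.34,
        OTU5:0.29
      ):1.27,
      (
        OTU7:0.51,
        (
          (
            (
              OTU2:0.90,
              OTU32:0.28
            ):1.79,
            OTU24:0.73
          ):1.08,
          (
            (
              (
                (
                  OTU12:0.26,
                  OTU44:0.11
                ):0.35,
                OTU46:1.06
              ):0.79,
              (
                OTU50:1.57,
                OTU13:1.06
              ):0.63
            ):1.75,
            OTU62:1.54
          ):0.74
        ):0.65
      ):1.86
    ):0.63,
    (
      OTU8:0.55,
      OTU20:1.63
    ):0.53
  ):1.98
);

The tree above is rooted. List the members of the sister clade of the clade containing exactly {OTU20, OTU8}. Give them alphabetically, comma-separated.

The clade containing exactly {OTU20, OTU8} attaches to the tree at the node subtending (((OTU59,OTU5),(OTU7,(((OTU2,OTU32),OTU24),((((OTU12,OTU44),OTU46),(OTU50,OTU13)),OTU62)))),(OTU8,OTU20)).
The other lineage descending from that same node — the sister group — is ((OTU59,OTU5),(OTU7,(((OTU2,OTU32),OTU24),((((OTU12,OTU44),OTU46),(OTU50,OTU13)),OTU62)))); its 12 tips in alphabetical order are the answer.

OTU12, OTU13, OTU2, OTU24, OTU32, OTU44, OTU46, OTU5, OTU50, OTU59, OTU62, OTU7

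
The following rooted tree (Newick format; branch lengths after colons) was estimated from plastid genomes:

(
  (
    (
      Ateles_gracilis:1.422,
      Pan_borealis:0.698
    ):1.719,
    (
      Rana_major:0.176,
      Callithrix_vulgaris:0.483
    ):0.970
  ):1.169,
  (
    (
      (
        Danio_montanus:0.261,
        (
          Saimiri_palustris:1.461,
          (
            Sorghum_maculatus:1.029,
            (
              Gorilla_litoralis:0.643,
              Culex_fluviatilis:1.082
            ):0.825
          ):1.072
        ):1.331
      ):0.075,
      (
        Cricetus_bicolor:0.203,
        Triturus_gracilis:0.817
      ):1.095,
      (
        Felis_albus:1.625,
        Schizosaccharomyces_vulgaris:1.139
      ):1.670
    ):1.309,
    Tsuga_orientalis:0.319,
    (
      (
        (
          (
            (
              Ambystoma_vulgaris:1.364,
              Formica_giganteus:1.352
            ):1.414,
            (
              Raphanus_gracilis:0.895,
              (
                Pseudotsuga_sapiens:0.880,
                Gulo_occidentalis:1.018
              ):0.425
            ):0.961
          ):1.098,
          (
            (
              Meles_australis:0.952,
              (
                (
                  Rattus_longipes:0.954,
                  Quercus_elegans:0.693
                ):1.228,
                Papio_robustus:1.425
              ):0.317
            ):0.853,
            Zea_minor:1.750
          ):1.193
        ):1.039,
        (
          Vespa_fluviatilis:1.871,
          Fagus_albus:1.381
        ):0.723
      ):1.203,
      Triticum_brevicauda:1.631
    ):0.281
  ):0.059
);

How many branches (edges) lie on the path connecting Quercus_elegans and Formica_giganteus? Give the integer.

8

The MRCA of Quercus_elegans and Formica_giganteus is the node subtending (((Ambystoma_vulgaris,Formica_giganteus),(Raphanus_gracilis,(Pseudotsuga_sapiens,Gulo_occidentalis))),((Meles_australis,((Rattus_longipes,Quercus_elegans),Papio_robustus)),Zea_minor)).
From Quercus_elegans up to that node: 5 branches. From Formica_giganteus up to the same node: 3 branches. Total: 5 + 3 = 8.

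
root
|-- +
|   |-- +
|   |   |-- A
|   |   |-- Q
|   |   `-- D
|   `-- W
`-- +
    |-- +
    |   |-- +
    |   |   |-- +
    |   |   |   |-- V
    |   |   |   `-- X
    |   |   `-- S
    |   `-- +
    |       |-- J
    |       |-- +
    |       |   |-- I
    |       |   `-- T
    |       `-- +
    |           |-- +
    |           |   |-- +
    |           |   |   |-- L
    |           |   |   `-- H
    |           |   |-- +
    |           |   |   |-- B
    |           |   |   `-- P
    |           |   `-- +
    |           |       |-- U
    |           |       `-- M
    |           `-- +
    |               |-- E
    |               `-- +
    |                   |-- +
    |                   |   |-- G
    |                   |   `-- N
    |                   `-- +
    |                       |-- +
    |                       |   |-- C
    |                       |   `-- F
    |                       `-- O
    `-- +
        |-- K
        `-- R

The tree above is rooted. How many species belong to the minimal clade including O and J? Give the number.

15

The MRCA of O and J is the node subtending (J,(I,T),(((L,H),(B,P),(U,M)),(E,((G,N),((C,F),O))))).
That clade contains 15 terminal taxa: B, C, E, F, G, H, I, J, L, M, N, O, P, T, U.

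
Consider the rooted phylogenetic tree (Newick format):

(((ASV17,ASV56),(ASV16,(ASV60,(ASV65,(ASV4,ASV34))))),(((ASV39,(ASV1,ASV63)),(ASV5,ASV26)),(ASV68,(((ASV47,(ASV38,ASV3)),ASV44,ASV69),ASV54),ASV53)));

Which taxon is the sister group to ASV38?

ASV3

ASV38 attaches to the tree at the node subtending (ASV38,ASV3).
The other lineage descending from that same node — the sister group — is the single tip ASV3.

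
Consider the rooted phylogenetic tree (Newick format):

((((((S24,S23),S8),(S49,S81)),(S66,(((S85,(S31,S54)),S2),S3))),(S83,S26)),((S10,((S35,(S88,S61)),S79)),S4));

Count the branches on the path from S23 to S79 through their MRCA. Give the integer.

10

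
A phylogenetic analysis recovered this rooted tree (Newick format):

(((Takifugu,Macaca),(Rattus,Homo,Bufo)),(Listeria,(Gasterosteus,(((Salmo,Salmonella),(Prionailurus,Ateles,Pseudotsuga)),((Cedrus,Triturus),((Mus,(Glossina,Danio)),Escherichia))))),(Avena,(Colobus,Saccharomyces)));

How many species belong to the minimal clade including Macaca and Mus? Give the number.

The MRCA of Macaca and Mus is the root, so the clade is the entire tree.
That clade contains 21 terminal taxa: Ateles, Avena, Bufo, Cedrus, Colobus, Danio, Escherichia, Gasterosteus, Glossina, Homo, Listeria, Macaca, Mus, Prionailurus, Pseudotsuga, Rattus, Saccharomyces, Salmo, Salmonella, Takifugu, Triturus.

21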